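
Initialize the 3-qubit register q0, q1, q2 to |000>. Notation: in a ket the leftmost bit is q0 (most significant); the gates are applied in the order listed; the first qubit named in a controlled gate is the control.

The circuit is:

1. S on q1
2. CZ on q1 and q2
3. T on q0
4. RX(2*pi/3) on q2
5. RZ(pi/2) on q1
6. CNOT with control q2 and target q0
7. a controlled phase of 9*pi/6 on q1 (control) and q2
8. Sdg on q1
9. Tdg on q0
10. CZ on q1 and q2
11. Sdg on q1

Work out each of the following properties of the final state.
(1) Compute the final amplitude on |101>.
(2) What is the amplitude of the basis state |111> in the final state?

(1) The amplitude on |101> is -sqrt(3)/2.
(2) |111> carries amplitude 0 in the final state.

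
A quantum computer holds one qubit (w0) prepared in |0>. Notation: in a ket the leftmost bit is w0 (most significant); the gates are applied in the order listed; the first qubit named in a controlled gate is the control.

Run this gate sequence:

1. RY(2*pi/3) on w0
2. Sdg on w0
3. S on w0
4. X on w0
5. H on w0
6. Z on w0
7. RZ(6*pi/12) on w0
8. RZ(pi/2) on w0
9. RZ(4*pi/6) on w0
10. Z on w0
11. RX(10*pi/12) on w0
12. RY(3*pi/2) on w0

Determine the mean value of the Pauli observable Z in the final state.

The observable Z averages to 1/4.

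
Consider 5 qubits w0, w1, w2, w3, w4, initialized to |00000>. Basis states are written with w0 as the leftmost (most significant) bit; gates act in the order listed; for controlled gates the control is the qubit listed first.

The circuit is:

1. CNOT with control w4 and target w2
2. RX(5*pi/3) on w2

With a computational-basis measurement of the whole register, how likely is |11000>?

Outcome |11000> occurs with probability 0.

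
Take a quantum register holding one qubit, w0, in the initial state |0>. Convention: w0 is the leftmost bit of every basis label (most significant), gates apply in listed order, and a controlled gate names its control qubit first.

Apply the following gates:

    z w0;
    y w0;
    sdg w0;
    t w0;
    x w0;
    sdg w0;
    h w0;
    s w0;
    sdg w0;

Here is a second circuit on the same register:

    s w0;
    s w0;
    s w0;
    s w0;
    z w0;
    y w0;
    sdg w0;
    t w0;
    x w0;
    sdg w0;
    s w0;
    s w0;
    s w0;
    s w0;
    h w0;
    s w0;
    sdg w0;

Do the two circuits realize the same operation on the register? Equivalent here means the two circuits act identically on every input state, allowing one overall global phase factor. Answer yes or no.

Yes — the two circuits implement the same unitary up to a global phase.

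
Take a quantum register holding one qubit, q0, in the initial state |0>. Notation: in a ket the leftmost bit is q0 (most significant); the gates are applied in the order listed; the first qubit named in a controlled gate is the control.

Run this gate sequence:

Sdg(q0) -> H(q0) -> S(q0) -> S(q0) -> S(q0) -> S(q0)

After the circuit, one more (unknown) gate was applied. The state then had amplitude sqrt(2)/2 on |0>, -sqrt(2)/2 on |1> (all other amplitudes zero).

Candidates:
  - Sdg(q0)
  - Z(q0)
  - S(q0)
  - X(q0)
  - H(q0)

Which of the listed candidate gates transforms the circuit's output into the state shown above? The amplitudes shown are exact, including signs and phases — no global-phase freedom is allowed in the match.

The applied gate was Z(q0). Key observation: steps 3-6 multiply out to the identity, so the circuit reduces to the remaining gates.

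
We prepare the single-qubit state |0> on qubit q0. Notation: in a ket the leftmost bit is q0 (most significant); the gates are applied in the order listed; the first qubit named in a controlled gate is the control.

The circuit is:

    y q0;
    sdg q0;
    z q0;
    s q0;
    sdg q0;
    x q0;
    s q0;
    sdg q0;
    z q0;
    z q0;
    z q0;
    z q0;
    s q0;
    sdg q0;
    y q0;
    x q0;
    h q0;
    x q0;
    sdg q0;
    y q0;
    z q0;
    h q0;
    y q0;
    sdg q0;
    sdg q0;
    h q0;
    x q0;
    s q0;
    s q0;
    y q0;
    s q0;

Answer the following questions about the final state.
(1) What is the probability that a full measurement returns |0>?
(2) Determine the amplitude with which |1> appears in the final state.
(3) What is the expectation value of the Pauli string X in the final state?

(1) The probability of measuring |0> is 1/2. Key observation: steps 7-14 multiply out to the identity, so the circuit reduces to the remaining gates.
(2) |1> carries amplitude sqrt(2)*I/2 in the final state.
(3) The observable X averages to 1.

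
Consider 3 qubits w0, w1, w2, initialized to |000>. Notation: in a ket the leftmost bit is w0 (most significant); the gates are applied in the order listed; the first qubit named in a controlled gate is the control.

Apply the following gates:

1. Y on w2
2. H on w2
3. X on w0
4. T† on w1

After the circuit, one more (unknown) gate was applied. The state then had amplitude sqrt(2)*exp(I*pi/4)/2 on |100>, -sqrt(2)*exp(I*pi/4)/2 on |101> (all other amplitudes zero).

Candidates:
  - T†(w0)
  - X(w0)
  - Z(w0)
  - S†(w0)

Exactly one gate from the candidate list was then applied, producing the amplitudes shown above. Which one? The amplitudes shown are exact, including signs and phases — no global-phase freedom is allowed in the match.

It was T†(w0) that produced the state shown.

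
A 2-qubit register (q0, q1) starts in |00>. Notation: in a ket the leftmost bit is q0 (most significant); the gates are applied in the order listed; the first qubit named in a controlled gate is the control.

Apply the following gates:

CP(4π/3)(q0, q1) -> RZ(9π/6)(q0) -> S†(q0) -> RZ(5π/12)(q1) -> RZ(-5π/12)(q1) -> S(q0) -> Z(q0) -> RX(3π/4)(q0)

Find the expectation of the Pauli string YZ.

In the final state, YZ has expectation -sqrt(2)/2. Key observation: the block from step 3 through step 6 cancels to the identity and can be dropped.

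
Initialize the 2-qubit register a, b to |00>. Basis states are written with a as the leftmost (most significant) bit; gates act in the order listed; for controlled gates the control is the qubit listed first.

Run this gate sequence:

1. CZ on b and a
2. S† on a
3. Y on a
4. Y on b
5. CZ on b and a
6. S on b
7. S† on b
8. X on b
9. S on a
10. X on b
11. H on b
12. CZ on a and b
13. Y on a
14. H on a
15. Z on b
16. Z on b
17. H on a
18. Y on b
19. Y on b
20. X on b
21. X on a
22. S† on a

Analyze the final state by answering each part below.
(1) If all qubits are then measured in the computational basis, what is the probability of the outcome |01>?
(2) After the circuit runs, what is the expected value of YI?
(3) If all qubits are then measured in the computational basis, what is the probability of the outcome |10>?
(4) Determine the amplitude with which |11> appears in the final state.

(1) Outcome |01> occurs with probability 0.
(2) The expectation value of YI is 0.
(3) Outcome |10> occurs with probability 1/2.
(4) The amplitude on |11> is -sqrt(2)*I/2.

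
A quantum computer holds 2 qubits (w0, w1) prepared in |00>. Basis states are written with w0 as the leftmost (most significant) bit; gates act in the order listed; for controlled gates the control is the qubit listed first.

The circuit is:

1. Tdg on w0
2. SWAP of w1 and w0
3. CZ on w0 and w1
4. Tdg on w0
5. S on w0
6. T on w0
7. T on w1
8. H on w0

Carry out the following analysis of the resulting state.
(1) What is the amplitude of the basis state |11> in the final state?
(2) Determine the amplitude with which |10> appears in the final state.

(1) |11> carries amplitude 0 in the final state.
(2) The final state's coefficient on |10> equals sqrt(2)/2.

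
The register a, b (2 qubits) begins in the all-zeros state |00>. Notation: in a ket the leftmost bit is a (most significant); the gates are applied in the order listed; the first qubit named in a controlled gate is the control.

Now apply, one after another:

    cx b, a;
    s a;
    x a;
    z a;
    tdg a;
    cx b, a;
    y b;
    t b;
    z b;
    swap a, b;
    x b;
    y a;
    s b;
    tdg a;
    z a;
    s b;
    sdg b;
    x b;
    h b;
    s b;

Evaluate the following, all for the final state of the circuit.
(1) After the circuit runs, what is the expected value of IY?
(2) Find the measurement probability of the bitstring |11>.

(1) The observable IY averages to -1.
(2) The probability of measuring |11> is 0.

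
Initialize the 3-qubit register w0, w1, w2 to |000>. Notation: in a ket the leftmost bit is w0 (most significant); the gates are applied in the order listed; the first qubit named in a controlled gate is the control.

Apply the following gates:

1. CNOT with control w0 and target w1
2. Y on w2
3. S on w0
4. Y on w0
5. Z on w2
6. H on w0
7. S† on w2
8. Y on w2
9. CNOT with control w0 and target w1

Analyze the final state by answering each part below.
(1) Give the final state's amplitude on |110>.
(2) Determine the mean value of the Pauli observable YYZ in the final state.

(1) The final state's coefficient on |110> equals sqrt(2)/2.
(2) The expectation value of YYZ is 1.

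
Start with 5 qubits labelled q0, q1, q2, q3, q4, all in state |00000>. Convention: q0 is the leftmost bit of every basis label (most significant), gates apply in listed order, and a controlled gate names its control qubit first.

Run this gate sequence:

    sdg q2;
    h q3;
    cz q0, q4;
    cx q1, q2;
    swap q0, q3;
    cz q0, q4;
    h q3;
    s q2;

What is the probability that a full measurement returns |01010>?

A full measurement returns |01010> with probability 0.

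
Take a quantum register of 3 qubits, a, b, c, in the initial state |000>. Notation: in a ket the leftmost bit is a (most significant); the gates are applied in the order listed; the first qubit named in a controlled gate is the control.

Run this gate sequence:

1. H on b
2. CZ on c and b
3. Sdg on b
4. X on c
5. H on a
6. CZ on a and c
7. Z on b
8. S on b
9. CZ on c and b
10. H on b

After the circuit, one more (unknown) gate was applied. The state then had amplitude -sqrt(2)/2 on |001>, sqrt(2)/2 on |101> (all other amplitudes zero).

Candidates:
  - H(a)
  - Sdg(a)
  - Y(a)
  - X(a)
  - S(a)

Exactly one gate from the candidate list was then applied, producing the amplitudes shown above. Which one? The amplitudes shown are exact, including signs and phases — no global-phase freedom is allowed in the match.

It was X(a) that produced the state shown.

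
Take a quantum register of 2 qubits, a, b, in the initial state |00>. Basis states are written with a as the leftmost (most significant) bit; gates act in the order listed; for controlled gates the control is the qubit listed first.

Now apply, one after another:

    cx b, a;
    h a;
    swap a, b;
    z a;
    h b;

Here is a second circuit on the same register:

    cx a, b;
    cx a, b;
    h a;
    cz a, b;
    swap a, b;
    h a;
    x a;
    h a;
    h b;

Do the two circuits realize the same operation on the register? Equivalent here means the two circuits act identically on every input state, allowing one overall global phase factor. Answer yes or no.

Yes — the two circuits implement the same unitary up to a global phase.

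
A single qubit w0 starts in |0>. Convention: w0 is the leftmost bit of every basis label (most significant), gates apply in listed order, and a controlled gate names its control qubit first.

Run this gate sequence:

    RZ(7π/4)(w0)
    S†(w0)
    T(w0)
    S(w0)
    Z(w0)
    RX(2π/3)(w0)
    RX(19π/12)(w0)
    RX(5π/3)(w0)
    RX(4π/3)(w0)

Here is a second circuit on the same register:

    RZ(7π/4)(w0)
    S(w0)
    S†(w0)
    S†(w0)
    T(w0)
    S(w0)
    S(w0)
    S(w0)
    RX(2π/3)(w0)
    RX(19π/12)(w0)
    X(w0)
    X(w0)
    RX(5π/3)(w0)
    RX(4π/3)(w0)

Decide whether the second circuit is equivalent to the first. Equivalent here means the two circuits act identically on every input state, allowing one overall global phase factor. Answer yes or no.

Yes, they are equivalent — the unitaries differ by at most a global phase.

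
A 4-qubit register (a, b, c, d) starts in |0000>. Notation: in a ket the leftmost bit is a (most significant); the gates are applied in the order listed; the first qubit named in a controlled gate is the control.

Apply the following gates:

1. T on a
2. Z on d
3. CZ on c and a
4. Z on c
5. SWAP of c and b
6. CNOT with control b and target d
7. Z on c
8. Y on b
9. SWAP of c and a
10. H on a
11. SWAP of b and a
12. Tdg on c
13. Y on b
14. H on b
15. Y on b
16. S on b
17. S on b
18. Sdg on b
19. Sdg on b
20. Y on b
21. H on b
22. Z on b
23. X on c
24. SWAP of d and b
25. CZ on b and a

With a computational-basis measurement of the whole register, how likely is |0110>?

The probability of measuring |0110> is 0. Key observation: the block from step 14 through step 21 cancels to the identity and can be dropped.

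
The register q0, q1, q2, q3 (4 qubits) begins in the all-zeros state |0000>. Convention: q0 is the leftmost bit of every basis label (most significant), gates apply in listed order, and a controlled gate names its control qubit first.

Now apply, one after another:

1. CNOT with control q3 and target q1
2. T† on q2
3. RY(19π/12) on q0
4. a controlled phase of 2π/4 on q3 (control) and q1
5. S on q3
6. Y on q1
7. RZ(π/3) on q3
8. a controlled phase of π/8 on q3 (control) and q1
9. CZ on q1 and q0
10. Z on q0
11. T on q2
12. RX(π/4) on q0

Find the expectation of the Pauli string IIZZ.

In the final state, IIZZ has expectation 1.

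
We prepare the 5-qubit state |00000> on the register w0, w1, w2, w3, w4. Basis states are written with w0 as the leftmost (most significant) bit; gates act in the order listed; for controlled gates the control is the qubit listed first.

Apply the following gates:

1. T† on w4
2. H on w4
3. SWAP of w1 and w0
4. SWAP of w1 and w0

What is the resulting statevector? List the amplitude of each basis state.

After the circuit, the state carries amplitude sqrt(2)/2 on |00000>, sqrt(2)/2 on |00001>, and 0 on every other basis state.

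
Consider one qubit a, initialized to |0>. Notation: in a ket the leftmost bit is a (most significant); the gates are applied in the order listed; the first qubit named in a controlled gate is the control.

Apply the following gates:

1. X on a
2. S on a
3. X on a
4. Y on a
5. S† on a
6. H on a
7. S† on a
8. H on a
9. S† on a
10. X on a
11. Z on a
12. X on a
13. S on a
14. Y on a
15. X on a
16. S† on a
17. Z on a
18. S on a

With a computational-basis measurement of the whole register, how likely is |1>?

A full measurement returns |1> with probability 1/2.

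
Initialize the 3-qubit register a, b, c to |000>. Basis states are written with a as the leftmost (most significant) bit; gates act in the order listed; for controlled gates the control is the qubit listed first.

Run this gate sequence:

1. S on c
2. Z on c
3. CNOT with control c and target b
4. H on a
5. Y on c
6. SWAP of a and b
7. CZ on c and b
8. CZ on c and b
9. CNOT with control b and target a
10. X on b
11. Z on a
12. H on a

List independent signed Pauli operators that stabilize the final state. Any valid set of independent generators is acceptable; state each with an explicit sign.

The final state is stabilized by the group generated by -XZI, -ZXI, -IIZ; other independent generating sets are equally valid.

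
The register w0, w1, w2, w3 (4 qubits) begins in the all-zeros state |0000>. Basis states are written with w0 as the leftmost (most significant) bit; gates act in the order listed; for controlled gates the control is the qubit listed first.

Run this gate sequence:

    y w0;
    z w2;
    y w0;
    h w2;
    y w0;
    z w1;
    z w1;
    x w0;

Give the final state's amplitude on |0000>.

The amplitude on |0000> is sqrt(2)*I/2.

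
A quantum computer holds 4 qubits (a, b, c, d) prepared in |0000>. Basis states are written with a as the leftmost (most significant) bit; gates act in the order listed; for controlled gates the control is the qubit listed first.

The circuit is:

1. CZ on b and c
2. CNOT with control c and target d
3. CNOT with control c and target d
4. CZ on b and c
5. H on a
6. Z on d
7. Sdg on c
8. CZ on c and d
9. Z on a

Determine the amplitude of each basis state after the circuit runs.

After the circuit, the state carries amplitude sqrt(2)/2 on |0000>, -sqrt(2)/2 on |1000>, and 0 on every other basis state. Key observation: steps 1-4 multiply out to the identity, so the circuit reduces to the remaining gates.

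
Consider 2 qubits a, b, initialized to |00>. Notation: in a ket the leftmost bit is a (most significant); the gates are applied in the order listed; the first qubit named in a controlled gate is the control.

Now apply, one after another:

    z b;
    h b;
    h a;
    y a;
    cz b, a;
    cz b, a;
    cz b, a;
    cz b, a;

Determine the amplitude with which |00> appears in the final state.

|00> carries amplitude -I/2 in the final state. Key observation: steps 5-8 multiply out to the identity, so the circuit reduces to the remaining gates.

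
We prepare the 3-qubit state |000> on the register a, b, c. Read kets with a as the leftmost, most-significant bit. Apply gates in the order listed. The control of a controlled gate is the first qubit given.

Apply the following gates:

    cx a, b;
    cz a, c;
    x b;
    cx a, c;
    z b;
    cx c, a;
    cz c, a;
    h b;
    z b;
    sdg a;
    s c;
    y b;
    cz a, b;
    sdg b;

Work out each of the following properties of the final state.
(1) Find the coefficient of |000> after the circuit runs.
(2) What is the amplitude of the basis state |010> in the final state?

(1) The final state's coefficient on |000> equals sqrt(2)*I/2.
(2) |010> carries amplitude -sqrt(2)/2 in the final state.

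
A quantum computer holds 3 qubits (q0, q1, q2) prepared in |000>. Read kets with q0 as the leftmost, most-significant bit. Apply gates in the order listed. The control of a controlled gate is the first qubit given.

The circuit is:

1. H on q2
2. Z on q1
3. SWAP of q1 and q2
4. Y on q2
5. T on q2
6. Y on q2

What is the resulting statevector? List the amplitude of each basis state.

After the circuit, the state carries amplitude sqrt(2)*exp(I*pi/4)/2 on |000>, sqrt(2)*exp(I*pi/4)/2 on |010>, and 0 on every other basis state.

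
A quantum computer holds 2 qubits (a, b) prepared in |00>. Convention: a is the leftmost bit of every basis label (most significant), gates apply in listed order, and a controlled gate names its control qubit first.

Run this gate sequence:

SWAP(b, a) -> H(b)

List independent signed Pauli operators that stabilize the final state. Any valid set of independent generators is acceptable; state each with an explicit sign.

The final state is stabilized by the group generated by +IX, +ZI; other independent generating sets are equally valid.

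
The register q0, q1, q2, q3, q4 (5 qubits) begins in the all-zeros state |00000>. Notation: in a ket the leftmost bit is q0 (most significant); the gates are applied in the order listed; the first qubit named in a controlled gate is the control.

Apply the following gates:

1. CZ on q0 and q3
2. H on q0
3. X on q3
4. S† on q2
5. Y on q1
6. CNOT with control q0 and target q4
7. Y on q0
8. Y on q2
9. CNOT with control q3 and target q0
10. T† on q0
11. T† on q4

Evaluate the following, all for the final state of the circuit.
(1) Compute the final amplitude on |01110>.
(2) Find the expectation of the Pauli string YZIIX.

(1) The final state's coefficient on |01110> equals -sqrt(2)*I/2.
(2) The observable YZIIX averages to -1.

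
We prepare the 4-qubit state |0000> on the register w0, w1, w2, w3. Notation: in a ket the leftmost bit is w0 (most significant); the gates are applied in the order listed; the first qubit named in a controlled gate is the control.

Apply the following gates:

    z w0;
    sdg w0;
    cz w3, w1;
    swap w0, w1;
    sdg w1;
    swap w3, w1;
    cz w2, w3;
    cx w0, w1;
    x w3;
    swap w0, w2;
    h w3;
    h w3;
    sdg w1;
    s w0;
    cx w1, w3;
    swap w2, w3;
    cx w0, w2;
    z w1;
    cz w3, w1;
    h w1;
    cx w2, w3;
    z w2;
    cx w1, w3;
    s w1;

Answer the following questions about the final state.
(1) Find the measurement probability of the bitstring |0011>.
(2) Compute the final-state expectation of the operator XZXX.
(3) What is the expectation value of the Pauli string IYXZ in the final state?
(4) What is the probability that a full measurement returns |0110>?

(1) The probability of measuring |0011> is 1/2.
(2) In the final state, XZXX has expectation 0.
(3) In the final state, IYXZ has expectation 0.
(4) Outcome |0110> occurs with probability 1/2.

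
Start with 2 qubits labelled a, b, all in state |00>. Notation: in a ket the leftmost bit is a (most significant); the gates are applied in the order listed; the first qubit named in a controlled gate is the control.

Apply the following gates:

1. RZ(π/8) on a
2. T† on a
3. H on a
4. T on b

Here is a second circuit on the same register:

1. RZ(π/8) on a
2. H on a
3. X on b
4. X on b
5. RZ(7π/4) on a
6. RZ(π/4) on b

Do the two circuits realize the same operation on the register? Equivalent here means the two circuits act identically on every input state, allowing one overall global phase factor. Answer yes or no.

No — the two circuits implement different unitaries, even allowing a global phase.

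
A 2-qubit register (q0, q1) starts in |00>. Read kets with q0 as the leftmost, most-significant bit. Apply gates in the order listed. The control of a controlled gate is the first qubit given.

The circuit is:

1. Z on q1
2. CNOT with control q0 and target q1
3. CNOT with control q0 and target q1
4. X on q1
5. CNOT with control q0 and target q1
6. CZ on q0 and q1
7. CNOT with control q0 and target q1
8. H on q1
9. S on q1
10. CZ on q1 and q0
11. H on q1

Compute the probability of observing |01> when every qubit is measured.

Outcome |01> occurs with probability 1/2.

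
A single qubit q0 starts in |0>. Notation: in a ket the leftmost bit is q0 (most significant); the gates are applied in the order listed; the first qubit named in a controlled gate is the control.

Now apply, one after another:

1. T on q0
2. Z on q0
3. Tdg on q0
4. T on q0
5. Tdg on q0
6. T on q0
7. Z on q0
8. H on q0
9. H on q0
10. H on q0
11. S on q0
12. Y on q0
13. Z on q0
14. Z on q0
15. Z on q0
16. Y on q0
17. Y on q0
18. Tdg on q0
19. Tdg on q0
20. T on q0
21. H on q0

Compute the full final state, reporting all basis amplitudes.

The resulting statevector has amplitude 1/2 - exp(I*pi/4)/2 on |0>, 1/2 + exp(I*pi/4)/2 on |1>. Key observation: the block from step 2 through step 7 cancels to the identity and can be dropped.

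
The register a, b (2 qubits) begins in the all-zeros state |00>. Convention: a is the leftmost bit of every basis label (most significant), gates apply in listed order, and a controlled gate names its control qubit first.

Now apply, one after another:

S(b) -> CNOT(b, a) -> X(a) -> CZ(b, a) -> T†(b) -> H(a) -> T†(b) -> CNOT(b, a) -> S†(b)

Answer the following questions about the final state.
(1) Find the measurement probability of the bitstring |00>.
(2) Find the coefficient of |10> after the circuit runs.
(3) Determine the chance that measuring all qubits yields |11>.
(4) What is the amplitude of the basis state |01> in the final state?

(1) Outcome |00> occurs with probability 1/2.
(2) The amplitude on |10> is -sqrt(2)/2.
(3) Outcome |11> occurs with probability 0.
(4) |01> carries amplitude 0 in the final state.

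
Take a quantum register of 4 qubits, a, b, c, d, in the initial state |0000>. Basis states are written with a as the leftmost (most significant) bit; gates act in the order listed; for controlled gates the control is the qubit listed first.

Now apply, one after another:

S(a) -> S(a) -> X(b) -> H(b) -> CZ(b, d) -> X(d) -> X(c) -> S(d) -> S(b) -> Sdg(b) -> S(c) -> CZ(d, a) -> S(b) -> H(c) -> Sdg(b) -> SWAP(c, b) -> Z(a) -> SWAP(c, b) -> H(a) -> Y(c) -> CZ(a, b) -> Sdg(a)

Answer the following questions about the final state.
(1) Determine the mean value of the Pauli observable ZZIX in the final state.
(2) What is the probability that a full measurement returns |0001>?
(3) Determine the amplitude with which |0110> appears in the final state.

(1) The observable ZZIX averages to 0. Key observation: steps 9-10 multiply out to the identity, so the circuit reduces to the remaining gates.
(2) A full measurement returns |0001> with probability 1/8.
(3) |0110> carries amplitude 0 in the final state.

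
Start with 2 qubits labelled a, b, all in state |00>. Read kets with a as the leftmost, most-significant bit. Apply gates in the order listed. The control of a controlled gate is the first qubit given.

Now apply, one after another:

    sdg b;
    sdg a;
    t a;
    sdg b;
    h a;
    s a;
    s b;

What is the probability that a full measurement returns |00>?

The probability of measuring |00> is 1/2.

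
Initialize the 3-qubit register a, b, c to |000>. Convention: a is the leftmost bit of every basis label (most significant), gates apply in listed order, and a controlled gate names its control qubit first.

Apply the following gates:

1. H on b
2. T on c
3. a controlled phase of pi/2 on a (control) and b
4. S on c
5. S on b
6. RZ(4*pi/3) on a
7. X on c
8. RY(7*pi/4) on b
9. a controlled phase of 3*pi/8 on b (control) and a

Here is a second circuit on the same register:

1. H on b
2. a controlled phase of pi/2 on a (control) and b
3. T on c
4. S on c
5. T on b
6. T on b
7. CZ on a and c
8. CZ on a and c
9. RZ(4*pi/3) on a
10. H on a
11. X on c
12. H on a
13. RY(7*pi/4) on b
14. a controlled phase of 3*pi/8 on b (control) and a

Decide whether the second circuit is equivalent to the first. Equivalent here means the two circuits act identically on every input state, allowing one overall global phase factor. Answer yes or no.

Yes, they are equivalent — the unitaries differ by at most a global phase.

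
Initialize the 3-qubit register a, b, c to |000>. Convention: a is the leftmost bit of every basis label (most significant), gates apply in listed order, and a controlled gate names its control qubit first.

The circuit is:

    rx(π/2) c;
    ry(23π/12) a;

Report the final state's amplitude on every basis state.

After the circuit, the state carries amplitude -sqrt(6*sqrt(2) + 12)/8 - sqrt(4 - 2*sqrt(2))/8 on |000>, I*sqrt(4 - 2*sqrt(2))/8 + I*sqrt(6*sqrt(2) + 12)/8 on |001>, 0 on |010>, 0 on |011>, -sqrt(12 - 6*sqrt(2))/8 + sqrt(2*sqrt(2) + 4)/8 on |100>, -I*sqrt(2*sqrt(2) + 4)/8 + I*sqrt(12 - 6*sqrt(2))/8 on |101>, 0 on |110>, 0 on |111>.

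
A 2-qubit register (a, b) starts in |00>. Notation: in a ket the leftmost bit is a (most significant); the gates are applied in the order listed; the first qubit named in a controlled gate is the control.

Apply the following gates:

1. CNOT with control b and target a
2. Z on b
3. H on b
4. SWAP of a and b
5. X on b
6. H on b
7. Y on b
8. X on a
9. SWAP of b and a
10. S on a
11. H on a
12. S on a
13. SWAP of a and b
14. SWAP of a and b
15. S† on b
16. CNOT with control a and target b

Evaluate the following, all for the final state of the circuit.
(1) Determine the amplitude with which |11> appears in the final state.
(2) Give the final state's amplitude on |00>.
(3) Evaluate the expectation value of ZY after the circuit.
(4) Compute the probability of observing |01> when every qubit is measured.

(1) The amplitude on |11> is sqrt(2)*(-1 + I)/4.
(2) The final state's coefficient on |00> equals sqrt(2)*(-1 + I)/4.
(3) The observable ZY averages to -1.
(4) A full measurement returns |01> with probability 1/4.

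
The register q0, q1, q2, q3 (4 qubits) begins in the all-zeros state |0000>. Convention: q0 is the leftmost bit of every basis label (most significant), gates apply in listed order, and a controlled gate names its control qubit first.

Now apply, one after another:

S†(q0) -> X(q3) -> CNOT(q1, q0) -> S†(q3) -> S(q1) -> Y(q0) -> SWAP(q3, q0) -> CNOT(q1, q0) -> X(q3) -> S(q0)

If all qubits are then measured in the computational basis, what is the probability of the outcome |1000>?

A full measurement returns |1000> with probability 1.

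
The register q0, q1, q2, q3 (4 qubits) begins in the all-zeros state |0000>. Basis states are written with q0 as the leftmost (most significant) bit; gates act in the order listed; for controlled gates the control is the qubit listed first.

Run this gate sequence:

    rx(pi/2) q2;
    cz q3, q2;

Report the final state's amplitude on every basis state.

The final amplitudes are sqrt(2)/2 on |0000>, -sqrt(2)*I/2 on |0010>, and 0 on every other basis state.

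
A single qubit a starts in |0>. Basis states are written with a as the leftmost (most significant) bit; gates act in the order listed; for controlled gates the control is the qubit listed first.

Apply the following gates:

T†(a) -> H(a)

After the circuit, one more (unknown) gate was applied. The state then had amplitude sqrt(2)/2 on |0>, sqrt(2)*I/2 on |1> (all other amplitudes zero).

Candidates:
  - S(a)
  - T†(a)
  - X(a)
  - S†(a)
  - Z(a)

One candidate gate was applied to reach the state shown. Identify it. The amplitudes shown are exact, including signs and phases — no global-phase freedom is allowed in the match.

The unique candidate consistent with the amplitudes is S(a).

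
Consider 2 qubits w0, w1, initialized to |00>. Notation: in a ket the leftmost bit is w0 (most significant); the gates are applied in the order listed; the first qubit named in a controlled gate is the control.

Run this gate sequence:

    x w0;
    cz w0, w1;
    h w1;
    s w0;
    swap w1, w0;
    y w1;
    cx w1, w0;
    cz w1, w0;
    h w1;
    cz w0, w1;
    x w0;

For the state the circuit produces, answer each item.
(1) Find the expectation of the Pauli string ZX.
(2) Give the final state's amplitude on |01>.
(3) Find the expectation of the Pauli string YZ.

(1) The observable ZX averages to -1.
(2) The final state's coefficient on |01> equals -1/2.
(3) In the final state, YZ has expectation 0.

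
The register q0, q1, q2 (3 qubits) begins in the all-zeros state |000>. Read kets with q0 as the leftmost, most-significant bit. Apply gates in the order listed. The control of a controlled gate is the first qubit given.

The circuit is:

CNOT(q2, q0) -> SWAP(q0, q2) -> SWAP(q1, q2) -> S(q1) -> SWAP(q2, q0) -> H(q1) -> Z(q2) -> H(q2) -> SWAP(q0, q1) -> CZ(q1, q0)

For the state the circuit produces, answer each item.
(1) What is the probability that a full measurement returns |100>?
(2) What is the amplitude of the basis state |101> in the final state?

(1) A full measurement returns |100> with probability 1/4.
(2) |101> carries amplitude 1/2 in the final state.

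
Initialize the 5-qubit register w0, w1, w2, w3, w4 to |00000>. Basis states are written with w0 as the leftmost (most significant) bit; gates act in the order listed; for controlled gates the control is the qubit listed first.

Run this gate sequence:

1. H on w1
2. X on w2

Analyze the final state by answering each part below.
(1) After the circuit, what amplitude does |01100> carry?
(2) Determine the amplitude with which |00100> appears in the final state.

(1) |01100> carries amplitude sqrt(2)/2 in the final state.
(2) The amplitude on |00100> is sqrt(2)/2.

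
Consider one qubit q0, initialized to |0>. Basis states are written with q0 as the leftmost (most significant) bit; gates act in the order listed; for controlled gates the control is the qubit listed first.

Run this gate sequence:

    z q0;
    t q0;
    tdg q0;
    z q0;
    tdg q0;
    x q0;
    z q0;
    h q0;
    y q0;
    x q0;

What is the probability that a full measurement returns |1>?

Outcome |1> occurs with probability 1/2. Key observation: the block from step 1 through step 4 cancels to the identity and can be dropped.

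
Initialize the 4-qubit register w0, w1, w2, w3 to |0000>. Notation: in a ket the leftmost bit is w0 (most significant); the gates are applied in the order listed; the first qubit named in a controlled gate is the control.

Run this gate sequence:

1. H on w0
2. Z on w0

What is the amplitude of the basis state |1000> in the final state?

The amplitude on |1000> is -sqrt(2)/2.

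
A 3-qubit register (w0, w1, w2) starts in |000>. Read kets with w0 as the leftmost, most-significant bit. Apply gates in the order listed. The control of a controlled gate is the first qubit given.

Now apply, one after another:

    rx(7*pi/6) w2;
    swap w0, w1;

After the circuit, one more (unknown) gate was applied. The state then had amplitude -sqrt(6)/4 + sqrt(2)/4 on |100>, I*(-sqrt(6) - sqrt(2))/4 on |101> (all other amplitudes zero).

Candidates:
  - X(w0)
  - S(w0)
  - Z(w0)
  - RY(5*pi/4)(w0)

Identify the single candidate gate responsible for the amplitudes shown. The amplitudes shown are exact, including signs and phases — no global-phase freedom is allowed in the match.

The applied gate was X(w0).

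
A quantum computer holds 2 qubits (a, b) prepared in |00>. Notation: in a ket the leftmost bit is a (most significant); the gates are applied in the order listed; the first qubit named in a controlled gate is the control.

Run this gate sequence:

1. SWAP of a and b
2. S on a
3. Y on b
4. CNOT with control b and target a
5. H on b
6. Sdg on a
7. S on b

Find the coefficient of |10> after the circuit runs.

The final state's coefficient on |10> equals sqrt(2)/2.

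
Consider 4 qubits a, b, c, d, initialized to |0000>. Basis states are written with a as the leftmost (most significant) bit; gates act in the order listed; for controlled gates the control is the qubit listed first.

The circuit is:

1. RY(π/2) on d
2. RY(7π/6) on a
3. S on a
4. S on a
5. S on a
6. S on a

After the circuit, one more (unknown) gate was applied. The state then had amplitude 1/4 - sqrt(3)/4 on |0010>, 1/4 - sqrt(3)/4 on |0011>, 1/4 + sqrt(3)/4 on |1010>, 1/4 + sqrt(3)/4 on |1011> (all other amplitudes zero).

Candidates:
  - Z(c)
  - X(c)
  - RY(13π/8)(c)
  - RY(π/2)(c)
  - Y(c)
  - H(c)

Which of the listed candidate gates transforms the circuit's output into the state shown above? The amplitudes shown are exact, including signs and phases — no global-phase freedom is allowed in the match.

The unique candidate consistent with the amplitudes is X(c). Key observation: the block from step 3 through step 6 cancels to the identity and can be dropped.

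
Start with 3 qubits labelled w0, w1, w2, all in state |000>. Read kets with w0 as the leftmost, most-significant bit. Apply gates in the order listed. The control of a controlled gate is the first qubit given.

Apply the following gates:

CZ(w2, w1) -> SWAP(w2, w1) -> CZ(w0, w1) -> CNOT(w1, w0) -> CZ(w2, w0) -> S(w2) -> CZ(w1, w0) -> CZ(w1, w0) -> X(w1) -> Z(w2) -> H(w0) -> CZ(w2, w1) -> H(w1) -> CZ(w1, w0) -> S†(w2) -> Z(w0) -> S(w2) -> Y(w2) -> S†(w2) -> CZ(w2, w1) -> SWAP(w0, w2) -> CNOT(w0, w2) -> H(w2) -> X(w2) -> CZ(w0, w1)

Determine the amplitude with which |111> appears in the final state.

The final state's coefficient on |111> equals -sqrt(2)/2.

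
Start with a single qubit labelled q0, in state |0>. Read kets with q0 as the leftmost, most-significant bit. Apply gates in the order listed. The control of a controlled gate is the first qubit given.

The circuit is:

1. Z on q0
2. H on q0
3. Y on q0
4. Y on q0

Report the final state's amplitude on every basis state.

The final amplitudes are sqrt(2)/2 on |0>, sqrt(2)/2 on |1>.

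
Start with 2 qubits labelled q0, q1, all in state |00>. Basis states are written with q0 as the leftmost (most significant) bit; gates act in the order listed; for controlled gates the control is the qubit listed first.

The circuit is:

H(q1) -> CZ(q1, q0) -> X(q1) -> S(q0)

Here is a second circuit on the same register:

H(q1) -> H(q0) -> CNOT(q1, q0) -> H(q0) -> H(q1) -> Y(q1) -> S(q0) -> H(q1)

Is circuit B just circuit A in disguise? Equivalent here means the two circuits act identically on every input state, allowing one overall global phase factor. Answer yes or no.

No: there is an input state on which the two circuits produce genuinely different outputs (not merely differing by a phase).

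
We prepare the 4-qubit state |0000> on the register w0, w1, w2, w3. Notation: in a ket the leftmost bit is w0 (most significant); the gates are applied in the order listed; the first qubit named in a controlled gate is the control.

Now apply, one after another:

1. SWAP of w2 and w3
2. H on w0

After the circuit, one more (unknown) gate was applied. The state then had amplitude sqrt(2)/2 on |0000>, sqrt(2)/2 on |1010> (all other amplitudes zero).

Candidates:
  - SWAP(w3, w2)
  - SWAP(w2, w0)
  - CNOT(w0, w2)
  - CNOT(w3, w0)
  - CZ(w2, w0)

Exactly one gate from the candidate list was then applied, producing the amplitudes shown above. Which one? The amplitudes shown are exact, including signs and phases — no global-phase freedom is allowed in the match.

It was CNOT(w0, w2) that produced the state shown.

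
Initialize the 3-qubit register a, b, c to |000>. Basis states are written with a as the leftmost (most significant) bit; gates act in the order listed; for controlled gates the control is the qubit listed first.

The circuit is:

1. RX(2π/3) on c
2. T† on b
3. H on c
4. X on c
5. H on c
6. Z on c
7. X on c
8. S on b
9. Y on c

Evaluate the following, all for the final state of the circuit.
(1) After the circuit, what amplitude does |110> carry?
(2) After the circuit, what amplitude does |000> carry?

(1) The final state's coefficient on |110> equals 0. Key observation: steps 3-6 multiply out to the identity, so the circuit reduces to the remaining gates.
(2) The final state's coefficient on |000> equals -I/2.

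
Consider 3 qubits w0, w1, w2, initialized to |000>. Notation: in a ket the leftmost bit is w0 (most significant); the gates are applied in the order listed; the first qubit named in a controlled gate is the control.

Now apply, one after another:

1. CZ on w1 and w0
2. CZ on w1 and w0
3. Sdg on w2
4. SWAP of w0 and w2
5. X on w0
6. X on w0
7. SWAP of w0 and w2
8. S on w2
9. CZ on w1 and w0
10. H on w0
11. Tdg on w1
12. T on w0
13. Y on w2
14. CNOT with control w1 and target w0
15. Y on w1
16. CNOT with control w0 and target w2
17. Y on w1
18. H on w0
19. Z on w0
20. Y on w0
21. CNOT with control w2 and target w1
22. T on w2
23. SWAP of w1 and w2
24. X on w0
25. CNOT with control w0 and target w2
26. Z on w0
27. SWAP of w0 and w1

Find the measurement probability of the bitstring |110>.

A full measurement returns |110> with probability 1/4.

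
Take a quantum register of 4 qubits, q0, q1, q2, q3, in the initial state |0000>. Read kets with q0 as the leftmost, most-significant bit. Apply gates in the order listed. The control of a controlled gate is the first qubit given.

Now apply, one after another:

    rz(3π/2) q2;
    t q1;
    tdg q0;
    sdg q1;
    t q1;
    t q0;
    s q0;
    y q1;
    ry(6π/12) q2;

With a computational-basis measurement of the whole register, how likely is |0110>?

Outcome |0110> occurs with probability 1/2.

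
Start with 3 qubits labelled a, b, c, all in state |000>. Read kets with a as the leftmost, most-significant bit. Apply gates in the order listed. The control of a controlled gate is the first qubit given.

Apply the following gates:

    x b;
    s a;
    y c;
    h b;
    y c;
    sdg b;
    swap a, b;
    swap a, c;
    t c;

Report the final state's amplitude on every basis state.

The resulting statevector has amplitude sqrt(2)/2 on |000>, sqrt(2)*exp(3*I*pi/4)/2 on |001>, and 0 on every other basis state.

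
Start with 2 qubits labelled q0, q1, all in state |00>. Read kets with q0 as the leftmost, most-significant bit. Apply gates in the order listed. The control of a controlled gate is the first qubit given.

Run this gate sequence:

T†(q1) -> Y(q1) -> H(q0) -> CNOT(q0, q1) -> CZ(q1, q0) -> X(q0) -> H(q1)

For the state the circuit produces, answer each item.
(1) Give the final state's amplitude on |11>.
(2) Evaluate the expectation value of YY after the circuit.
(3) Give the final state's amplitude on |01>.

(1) |11> carries amplitude -I/2 in the final state.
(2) The expectation value of YY is 1.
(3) The final state's coefficient on |01> equals I/2.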